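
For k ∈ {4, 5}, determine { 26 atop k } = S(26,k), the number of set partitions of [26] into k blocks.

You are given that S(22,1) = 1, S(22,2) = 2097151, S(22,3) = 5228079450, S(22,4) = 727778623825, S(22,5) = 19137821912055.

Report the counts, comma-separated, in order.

187226356946265, 12230196160292565

i=23: T(23,1)=0+1·1=1 | T(23,2)=1+2·2097151=4194303 | T(23,3)=2097151+3·5228079450=15686335501 | T(23,4)=5228079450+4·727778623825=2916342574750 | T(23,5)=727778623825+5·19137821912055=96416888184100
i=24: T(24,2)=1+2·4194303=8388607 | T(24,3)=4194303+3·15686335501=47063200806 | T(24,4)=15686335501+4·2916342574750=11681056634501 | T(24,5)=2916342574750+5·96416888184100=485000783495250
i=25: T(25,3)=8388607+3·47063200806=141197991025 | T(25,4)=47063200806+4·11681056634501=46771289738810 | T(25,5)=11681056634501+5·485000783495250=2436684974110751
i=26: T(26,4)=141197991025+4·46771289738810=187226356946265 | T(26,5)=46771289738810+5·2436684974110751=12230196160292565
Read S(26,4) = 187226356946265, S(26,5) = 12230196160292565.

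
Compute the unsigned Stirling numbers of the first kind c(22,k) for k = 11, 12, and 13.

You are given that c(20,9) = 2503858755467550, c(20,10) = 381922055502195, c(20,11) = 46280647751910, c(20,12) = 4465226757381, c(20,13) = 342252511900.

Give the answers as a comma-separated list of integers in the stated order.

row 21: T[21][10]=20·381922055502195+2503858755467550=10142299865511450  T[21][11]=20·46280647751910+381922055502195=1307535010540395  T[21][12]=20·4465226757381+46280647751910=135585182899530  T[21][13]=20·342252511900+4465226757381=11310276995381
row 22: T[22][11]=21·1307535010540395+10142299865511450=37600535086859745  T[22][12]=21·135585182899530+1307535010540395=4154823851430525  T[22][13]=21·11310276995381+135585182899530=373100999802531
Read c(22,11) = 37600535086859745, c(22,12) = 4154823851430525, c(22,13) = 373100999802531.

37600535086859745, 4154823851430525, 373100999802531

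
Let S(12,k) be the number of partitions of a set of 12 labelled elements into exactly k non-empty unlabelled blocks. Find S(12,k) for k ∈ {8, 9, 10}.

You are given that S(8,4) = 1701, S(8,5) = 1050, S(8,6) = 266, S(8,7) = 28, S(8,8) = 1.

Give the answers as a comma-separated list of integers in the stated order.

i=9: T(9,5)=1701+5·1050=6951 | T(9,6)=1050+6·266=2646 | T(9,7)=266+7·28=462 | T(9,8)=28+8·1=36 | T(9,9)=1+9·0=1
i=10: T(10,6)=6951+6·2646=22827 | T(10,7)=2646+7·462=5880 | T(10,8)=462+8·36=750 | T(10,9)=36+9·1=45 | T(10,10)=1+10·0=1
i=11: T(11,7)=22827+7·5880=63987 | T(11,8)=5880+8·750=11880 | T(11,9)=750+9·45=1155 | T(11,10)=45+10·1=55
i=12: T(12,8)=63987+8·11880=159027 | T(12,9)=11880+9·1155=22275 | T(12,10)=1155+10·55=1705
Read S(12,8) = 159027, S(12,9) = 22275, S(12,10) = 1705.

159027, 22275, 1705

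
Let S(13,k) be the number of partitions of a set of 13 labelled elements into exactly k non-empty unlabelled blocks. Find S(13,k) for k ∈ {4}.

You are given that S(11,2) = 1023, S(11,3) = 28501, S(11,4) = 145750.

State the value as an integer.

@12  (12,3):28501·3+1023→86526, (12,4):145750·4+28501→611501
@13  (13,4):611501·4+86526→2532530
Read S(13,4) = 2532530.

2532530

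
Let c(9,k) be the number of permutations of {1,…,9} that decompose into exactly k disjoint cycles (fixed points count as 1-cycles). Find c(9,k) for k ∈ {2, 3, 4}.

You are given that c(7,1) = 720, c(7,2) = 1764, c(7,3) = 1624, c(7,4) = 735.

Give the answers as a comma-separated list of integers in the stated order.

row 8: T[8][1]=7·720+0=5040  T[8][2]=7·1764+720=13068  T[8][3]=7·1624+1764=13132  T[8][4]=7·735+1624=6769
row 9: T[9][2]=8·13068+5040=109584  T[9][3]=8·13132+13068=118124  T[9][4]=8·6769+13132=67284
Read c(9,2) = 109584, c(9,3) = 118124, c(9,4) = 67284.

109584, 118124, 67284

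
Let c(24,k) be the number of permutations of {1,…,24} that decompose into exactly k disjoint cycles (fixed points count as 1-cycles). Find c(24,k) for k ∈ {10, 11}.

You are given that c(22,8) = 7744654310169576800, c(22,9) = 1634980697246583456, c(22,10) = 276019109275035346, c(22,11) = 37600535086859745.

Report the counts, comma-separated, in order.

row 23: T[23][9]=22·1634980697246583456+7744654310169576800=43714229649594412832  T[23][10]=22·276019109275035346+1634980697246583456=7707401101297361068  T[23][11]=22·37600535086859745+276019109275035346=1103230881185949736
row 24: T[24][10]=23·7707401101297361068+43714229649594412832=220984454979433717396  T[24][11]=23·1103230881185949736+7707401101297361068=33081711368574204996
Read c(24,10) = 220984454979433717396, c(24,11) = 33081711368574204996.

220984454979433717396, 33081711368574204996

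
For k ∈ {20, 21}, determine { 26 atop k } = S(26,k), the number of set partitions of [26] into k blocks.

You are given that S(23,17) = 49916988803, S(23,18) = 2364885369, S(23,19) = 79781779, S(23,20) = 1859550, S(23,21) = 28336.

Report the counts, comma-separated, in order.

@24  (24,18):2364885369·18+49916988803→92484925445, (24,19):79781779·19+2364885369→3880739170, (24,20):1859550·20+79781779→116972779, (24,21):28336·21+1859550→2454606
@25  (25,19):3880739170·19+92484925445→166218969675, (25,20):116972779·20+3880739170→6220194750, (25,21):2454606·21+116972779→168519505
@26  (26,20):6220194750·20+166218969675→290622864675, (26,21):168519505·21+6220194750→9759104355
Read S(26,20) = 290622864675, S(26,21) = 9759104355.

290622864675, 9759104355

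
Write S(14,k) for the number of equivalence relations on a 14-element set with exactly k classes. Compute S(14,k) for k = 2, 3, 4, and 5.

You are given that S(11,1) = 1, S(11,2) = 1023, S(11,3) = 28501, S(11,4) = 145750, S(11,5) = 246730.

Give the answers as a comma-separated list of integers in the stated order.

8191, 788970, 10391745, 40075035

@12  (12,1):1·1+0→1, (12,2):1023·2+1→2047, (12,3):28501·3+1023→86526, (12,4):145750·4+28501→611501, (12,5):246730·5+145750→1379400
@13  (13,1):1·1+0→1, (13,2):2047·2+1→4095, (13,3):86526·3+2047→261625, (13,4):611501·4+86526→2532530, (13,5):1379400·5+611501→7508501
@14  (14,2):4095·2+1→8191, (14,3):261625·3+4095→788970, (14,4):2532530·4+261625→10391745, (14,5):7508501·5+2532530→40075035
Read S(14,2) = 8191, S(14,3) = 788970, S(14,4) = 10391745, S(14,5) = 40075035.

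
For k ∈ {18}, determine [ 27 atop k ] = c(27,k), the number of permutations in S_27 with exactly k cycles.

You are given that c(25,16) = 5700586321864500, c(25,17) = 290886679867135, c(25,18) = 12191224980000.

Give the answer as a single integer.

28460103232088385

@26  (26,17):290886679867135·25+5700586321864500→12972753318542875, (26,18):12191224980000·25+290886679867135→595667304367135
@27  (27,18):595667304367135·26+12972753318542875→28460103232088385
Read c(27,18) = 28460103232088385.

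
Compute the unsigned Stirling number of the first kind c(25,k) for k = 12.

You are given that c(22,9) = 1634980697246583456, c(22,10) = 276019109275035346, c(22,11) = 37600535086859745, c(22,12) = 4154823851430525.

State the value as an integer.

@23  (23,10):276019109275035346·22+1634980697246583456→7707401101297361068, (23,11):37600535086859745·22+276019109275035346→1103230881185949736, (23,12):4154823851430525·22+37600535086859745→129006659818331295
@24  (24,11):1103230881185949736·23+7707401101297361068→33081711368574204996, (24,12):129006659818331295·23+1103230881185949736→4070384057007569521
@25  (25,12):4070384057007569521·24+33081711368574204996→130770928736755873500
Read c(25,12) = 130770928736755873500.

130770928736755873500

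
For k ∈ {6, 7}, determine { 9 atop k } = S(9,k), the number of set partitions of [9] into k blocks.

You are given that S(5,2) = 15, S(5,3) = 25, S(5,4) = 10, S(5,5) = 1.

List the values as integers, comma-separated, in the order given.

i=6: T(6,3)=15+3·25=90 | T(6,4)=25+4·10=65 | T(6,5)=10+5·1=15 | T(6,6)=1+6·0=1
i=7: T(7,4)=90+4·65=350 | T(7,5)=65+5·15=140 | T(7,6)=15+6·1=21 | T(7,7)=1+7·0=1
i=8: T(8,5)=350+5·140=1050 | T(8,6)=140+6·21=266 | T(8,7)=21+7·1=28
i=9: T(9,6)=1050+6·266=2646 | T(9,7)=266+7·28=462
Read S(9,6) = 2646, S(9,7) = 462.

2646, 462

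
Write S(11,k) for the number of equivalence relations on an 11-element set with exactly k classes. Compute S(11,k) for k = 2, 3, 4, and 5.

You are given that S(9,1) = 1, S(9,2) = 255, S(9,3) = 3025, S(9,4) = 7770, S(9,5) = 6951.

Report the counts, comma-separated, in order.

1023, 28501, 145750, 246730

r10: T_10,1=1×1+0=1; T_10,2=2×255+1=511; T_10,3=3×3025+255=9330; T_10,4=4×7770+3025=34105; T_10,5=5×6951+7770=42525
r11: T_11,2=2×511+1=1023; T_11,3=3×9330+511=28501; T_11,4=4×34105+9330=145750; T_11,5=5×42525+34105=246730
Read S(11,2) = 1023, S(11,3) = 28501, S(11,4) = 145750, S(11,5) = 246730.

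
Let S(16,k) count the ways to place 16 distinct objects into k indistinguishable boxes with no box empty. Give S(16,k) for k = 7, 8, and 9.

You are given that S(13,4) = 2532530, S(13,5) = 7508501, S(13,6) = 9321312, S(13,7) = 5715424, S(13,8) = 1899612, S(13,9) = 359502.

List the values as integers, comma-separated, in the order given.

3281882604, 2141764053, 820784250

r14: T_14,5=5×7508501+2532530=40075035; T_14,6=6×9321312+7508501=63436373; T_14,7=7×5715424+9321312=49329280; T_14,8=8×1899612+5715424=20912320; T_14,9=9×359502+1899612=5135130
r15: T_15,6=6×63436373+40075035=420693273; T_15,7=7×49329280+63436373=408741333; T_15,8=8×20912320+49329280=216627840; T_15,9=9×5135130+20912320=67128490
r16: T_16,7=7×408741333+420693273=3281882604; T_16,8=8×216627840+408741333=2141764053; T_16,9=9×67128490+216627840=820784250
Read S(16,7) = 3281882604, S(16,8) = 2141764053, S(16,9) = 820784250.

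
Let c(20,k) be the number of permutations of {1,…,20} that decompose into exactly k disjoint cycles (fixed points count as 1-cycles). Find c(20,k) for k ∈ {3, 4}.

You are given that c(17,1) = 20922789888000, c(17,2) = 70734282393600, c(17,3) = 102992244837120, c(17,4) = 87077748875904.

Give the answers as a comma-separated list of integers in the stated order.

[18] T[18,1]:17*20922789888000+0=355687428096000 · T[18,2]:17*70734282393600+20922789888000=1223405590579200 · T[18,3]:17*102992244837120+70734282393600=1821602444624640 · T[18,4]:17*87077748875904+102992244837120=1583313975727488
[19] T[19,2]:18*1223405590579200+355687428096000=22376988058521600 · T[19,3]:18*1821602444624640+1223405590579200=34012249593822720 · T[19,4]:18*1583313975727488+1821602444624640=30321254007719424
[20] T[20,3]:19*34012249593822720+22376988058521600=668609730341153280 · T[20,4]:19*30321254007719424+34012249593822720=610116075740491776
Read c(20,3) = 668609730341153280, c(20,4) = 610116075740491776.

668609730341153280, 610116075740491776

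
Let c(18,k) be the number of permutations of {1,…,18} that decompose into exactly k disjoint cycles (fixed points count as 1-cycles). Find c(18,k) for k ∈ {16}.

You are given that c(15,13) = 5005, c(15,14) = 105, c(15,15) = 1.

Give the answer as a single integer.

r16: T_16,14=15×105+5005=6580; T_16,15=15×1+105=120; T_16,16=15×0+1=1
r17: T_17,15=16×120+6580=8500; T_17,16=16×1+120=136
r18: T_18,16=17×136+8500=10812
Read c(18,16) = 10812.

10812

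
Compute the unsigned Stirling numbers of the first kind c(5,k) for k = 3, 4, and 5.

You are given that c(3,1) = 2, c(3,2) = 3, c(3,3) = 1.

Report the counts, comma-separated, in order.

35, 10, 1

row 4: T[4][2]=3·3+2=11  T[4][3]=3·1+3=6  T[4][4]=3·0+1=1
row 5: T[5][3]=4·6+11=35  T[5][4]=4·1+6=10  T[5][5]=4·0+1=1
Read c(5,3) = 35, c(5,4) = 10, c(5,5) = 1.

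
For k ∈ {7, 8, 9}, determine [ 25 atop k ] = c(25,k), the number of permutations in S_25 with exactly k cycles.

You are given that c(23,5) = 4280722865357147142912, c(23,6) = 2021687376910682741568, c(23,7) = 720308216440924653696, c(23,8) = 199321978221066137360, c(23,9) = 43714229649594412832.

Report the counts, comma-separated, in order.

496910165055549644836800, 145901905527662649288000, 34218695959407148992880

row 24: T[24][6]=23·2021687376910682741568+4280722865357147142912=50779532534302850198976  T[24][7]=23·720308216440924653696+2021687376910682741568=18588776355051949776576  T[24][8]=23·199321978221066137360+720308216440924653696=5304713715525445812976  T[24][9]=23·43714229649594412832+199321978221066137360=1204749260161737632496
row 25: T[25][7]=24·18588776355051949776576+50779532534302850198976=496910165055549644836800  T[25][8]=24·5304713715525445812976+18588776355051949776576=145901905527662649288000  T[25][9]=24·1204749260161737632496+5304713715525445812976=34218695959407148992880
Read c(25,7) = 496910165055549644836800, c(25,8) = 145901905527662649288000, c(25,9) = 34218695959407148992880.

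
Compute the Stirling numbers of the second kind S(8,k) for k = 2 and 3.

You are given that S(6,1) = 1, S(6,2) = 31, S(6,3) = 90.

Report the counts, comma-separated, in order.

127, 966

@7  (7,1):1·1+0→1, (7,2):31·2+1→63, (7,3):90·3+31→301
@8  (8,2):63·2+1→127, (8,3):301·3+63→966
Read S(8,2) = 127, S(8,3) = 966.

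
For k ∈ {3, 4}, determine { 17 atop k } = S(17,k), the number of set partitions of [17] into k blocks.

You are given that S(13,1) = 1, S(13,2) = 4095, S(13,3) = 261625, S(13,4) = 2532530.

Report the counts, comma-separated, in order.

21457825, 694337290

[14] T[14,1]:1*1+0=1 · T[14,2]:2*4095+1=8191 · T[14,3]:3*261625+4095=788970 · T[14,4]:4*2532530+261625=10391745
[15] T[15,1]:1*1+0=1 · T[15,2]:2*8191+1=16383 · T[15,3]:3*788970+8191=2375101 · T[15,4]:4*10391745+788970=42355950
[16] T[16,2]:2*16383+1=32767 · T[16,3]:3*2375101+16383=7141686 · T[16,4]:4*42355950+2375101=171798901
[17] T[17,3]:3*7141686+32767=21457825 · T[17,4]:4*171798901+7141686=694337290
Read S(17,3) = 21457825, S(17,4) = 694337290.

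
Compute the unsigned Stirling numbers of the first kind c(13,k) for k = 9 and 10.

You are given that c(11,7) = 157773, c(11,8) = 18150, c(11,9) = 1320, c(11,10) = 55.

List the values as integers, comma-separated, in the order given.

749463, 55770

r12: T_12,8=11×18150+157773=357423; T_12,9=11×1320+18150=32670; T_12,10=11×55+1320=1925
r13: T_13,9=12×32670+357423=749463; T_13,10=12×1925+32670=55770
Read c(13,9) = 749463, c(13,10) = 55770.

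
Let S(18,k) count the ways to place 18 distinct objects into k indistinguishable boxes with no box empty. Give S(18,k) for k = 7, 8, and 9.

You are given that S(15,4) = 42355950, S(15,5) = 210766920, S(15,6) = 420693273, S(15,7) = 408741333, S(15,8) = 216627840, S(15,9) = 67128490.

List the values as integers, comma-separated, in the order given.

197462483400, 189036065010, 106175395755

@16  (16,5):210766920·5+42355950→1096190550, (16,6):420693273·6+210766920→2734926558, (16,7):408741333·7+420693273→3281882604, (16,8):216627840·8+408741333→2141764053, (16,9):67128490·9+216627840→820784250
@17  (17,6):2734926558·6+1096190550→17505749898, (17,7):3281882604·7+2734926558→25708104786, (17,8):2141764053·8+3281882604→20415995028, (17,9):820784250·9+2141764053→9528822303
@18  (18,7):25708104786·7+17505749898→197462483400, (18,8):20415995028·8+25708104786→189036065010, (18,9):9528822303·9+20415995028→106175395755
Read S(18,7) = 197462483400, S(18,8) = 189036065010, S(18,9) = 106175395755.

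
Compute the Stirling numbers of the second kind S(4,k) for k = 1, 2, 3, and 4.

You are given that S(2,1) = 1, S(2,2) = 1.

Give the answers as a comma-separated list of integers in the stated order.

1, 7, 6, 1

r3: T_3,1=1×1+0=1; T_3,2=2×1+1=3; T_3,3=3×0+1=1
r4: T_4,1=1×1+0=1; T_4,2=2×3+1=7; T_4,3=3×1+3=6; T_4,4=4×0+1=1
Read S(4,1) = 1, S(4,2) = 7, S(4,3) = 6, S(4,4) = 1.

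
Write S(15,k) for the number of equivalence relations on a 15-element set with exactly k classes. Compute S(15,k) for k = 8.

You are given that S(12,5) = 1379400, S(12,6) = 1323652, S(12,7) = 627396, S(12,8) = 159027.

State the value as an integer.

[13] T[13,6]:6*1323652+1379400=9321312 · T[13,7]:7*627396+1323652=5715424 · T[13,8]:8*159027+627396=1899612
[14] T[14,7]:7*5715424+9321312=49329280 · T[14,8]:8*1899612+5715424=20912320
[15] T[15,8]:8*20912320+49329280=216627840
Read S(15,8) = 216627840.

216627840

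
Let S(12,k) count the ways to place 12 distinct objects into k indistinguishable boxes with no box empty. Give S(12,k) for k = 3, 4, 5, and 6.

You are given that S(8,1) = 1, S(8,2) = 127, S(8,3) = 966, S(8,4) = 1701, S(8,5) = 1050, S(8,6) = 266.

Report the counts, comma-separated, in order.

@9  (9,1):1·1+0→1, (9,2):127·2+1→255, (9,3):966·3+127→3025, (9,4):1701·4+966→7770, (9,5):1050·5+1701→6951, (9,6):266·6+1050→2646
@10  (10,1):1·1+0→1, (10,2):255·2+1→511, (10,3):3025·3+255→9330, (10,4):7770·4+3025→34105, (10,5):6951·5+7770→42525, (10,6):2646·6+6951→22827
@11  (11,2):511·2+1→1023, (11,3):9330·3+511→28501, (11,4):34105·4+9330→145750, (11,5):42525·5+34105→246730, (11,6):22827·6+42525→179487
@12  (12,3):28501·3+1023→86526, (12,4):145750·4+28501→611501, (12,5):246730·5+145750→1379400, (12,6):179487·6+246730→1323652
Read S(12,3) = 86526, S(12,4) = 611501, S(12,5) = 1379400, S(12,6) = 1323652.

86526, 611501, 1379400, 1323652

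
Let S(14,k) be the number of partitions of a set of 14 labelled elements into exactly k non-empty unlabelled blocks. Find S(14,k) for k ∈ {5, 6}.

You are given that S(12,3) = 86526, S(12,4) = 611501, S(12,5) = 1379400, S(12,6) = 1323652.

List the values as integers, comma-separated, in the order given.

40075035, 63436373

@13  (13,4):611501·4+86526→2532530, (13,5):1379400·5+611501→7508501, (13,6):1323652·6+1379400→9321312
@14  (14,5):7508501·5+2532530→40075035, (14,6):9321312·6+7508501→63436373
Read S(14,5) = 40075035, S(14,6) = 63436373.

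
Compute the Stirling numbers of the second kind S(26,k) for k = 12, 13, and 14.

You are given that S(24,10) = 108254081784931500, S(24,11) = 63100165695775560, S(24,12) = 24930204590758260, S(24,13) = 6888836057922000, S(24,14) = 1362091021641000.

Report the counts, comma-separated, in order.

row 25: T[25][11]=11·63100165695775560+108254081784931500=802355904438462660  T[25][12]=12·24930204590758260+63100165695775560=362262620784874680  T[25][13]=13·6888836057922000+24930204590758260=114485073343744260  T[25][14]=14·1362091021641000+6888836057922000=25958110360896000
row 26: T[26][12]=12·362262620784874680+802355904438462660=5149507353856958820  T[26][13]=13·114485073343744260+362262620784874680=1850568574253550060  T[26][14]=14·25958110360896000+114485073343744260=477898618396288260
Read S(26,12) = 5149507353856958820, S(26,13) = 1850568574253550060, S(26,14) = 477898618396288260.

5149507353856958820, 1850568574253550060, 477898618396288260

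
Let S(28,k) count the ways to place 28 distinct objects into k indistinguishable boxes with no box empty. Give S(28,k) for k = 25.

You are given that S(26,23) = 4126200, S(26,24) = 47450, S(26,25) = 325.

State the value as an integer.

6654375

row 27: T[27][24]=24·47450+4126200=5265000  T[27][25]=25·325+47450=55575
row 28: T[28][25]=25·55575+5265000=6654375
Read S(28,25) = 6654375.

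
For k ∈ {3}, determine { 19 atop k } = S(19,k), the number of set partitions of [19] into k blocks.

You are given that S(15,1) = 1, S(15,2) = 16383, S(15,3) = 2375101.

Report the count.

i=16: T(16,1)=0+1·1=1 | T(16,2)=1+2·16383=32767 | T(16,3)=16383+3·2375101=7141686
i=17: T(17,1)=0+1·1=1 | T(17,2)=1+2·32767=65535 | T(17,3)=32767+3·7141686=21457825
i=18: T(18,2)=1+2·65535=131071 | T(18,3)=65535+3·21457825=64439010
i=19: T(19,3)=131071+3·64439010=193448101
Read S(19,3) = 193448101.

193448101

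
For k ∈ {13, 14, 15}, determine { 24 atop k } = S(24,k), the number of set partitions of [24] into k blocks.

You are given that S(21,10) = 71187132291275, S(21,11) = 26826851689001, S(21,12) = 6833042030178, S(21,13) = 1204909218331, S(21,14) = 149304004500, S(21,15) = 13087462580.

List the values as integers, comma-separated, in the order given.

6888836057922000, 1362091021641000, 195820242247080

r22: T_22,11=11×26826851689001+71187132291275=366282500870286; T_22,12=12×6833042030178+26826851689001=108823356051137; T_22,13=13×1204909218331+6833042030178=22496861868481; T_22,14=14×149304004500+1204909218331=3295165281331; T_22,15=15×13087462580+149304004500=345615943200
r23: T_23,12=12×108823356051137+366282500870286=1672162773483930; T_23,13=13×22496861868481+108823356051137=401282560341390; T_23,14=14×3295165281331+22496861868481=68629175807115; T_23,15=15×345615943200+3295165281331=8479404429331
r24: T_24,13=13×401282560341390+1672162773483930=6888836057922000; T_24,14=14×68629175807115+401282560341390=1362091021641000; T_24,15=15×8479404429331+68629175807115=195820242247080
Read S(24,13) = 6888836057922000, S(24,14) = 1362091021641000, S(24,15) = 195820242247080.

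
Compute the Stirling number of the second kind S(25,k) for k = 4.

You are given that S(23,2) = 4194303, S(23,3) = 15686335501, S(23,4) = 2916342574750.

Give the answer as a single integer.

46771289738810

r24: T_24,3=3×15686335501+4194303=47063200806; T_24,4=4×2916342574750+15686335501=11681056634501
r25: T_25,4=4×11681056634501+47063200806=46771289738810
Read S(25,4) = 46771289738810.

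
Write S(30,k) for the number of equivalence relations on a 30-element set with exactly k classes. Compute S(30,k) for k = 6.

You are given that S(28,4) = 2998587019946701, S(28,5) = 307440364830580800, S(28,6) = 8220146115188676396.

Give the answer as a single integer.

i=29: T(29,5)=2998587019946701+5·307440364830580800=1540200411172850701 | T(29,6)=307440364830580800+6·8220146115188676396=49628317055962639176
i=30: T(30,6)=1540200411172850701+6·49628317055962639176=299310102746948685757
Read S(30,6) = 299310102746948685757.

299310102746948685757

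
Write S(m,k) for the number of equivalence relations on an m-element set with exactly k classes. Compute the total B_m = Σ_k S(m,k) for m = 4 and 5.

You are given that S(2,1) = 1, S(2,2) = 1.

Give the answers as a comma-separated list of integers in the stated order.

15, 52

@3  (3,1):1·1+0→1, (3,2):1·2+1→3, (3,3):0·3+1→1
@4  (4,1):1·1+0→1, (4,2):3·2+1→7, (4,3):1·3+3→6, (4,4):0·4+1→1
@5  (5,1):1·1+0→1, (5,2):7·2+1→15, (5,3):6·3+7→25, (5,4):1·4+6→10, (5,5):0·5+1→1
B_4 = ΣS(4,k) = 1+7+6+1 = 15
B_5 = ΣS(5,k) = 1+15+25+10+1 = 52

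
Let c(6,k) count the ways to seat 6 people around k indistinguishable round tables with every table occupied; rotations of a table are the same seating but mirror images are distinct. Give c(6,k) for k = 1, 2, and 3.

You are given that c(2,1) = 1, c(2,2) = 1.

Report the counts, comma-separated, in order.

row 3: T[3][1]=2·1+0=2  T[3][2]=2·1+1=3  T[3][3]=2·0+1=1
row 4: T[4][1]=3·2+0=6  T[4][2]=3·3+2=11  T[4][3]=3·1+3=6
row 5: T[5][1]=4·6+0=24  T[5][2]=4·11+6=50  T[5][3]=4·6+11=35
row 6: T[6][1]=5·24+0=120  T[6][2]=5·50+24=274  T[6][3]=5·35+50=225
Read c(6,1) = 120, c(6,2) = 274, c(6,3) = 225.

120, 274, 225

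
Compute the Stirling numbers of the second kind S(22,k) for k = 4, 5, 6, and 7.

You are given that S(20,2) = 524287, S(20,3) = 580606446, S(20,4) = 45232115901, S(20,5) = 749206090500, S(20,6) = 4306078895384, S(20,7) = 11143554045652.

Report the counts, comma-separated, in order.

r21: T_21,3=3×580606446+524287=1742343625; T_21,4=4×45232115901+580606446=181509070050; T_21,5=5×749206090500+45232115901=3791262568401; T_21,6=6×4306078895384+749206090500=26585679462804; T_21,7=7×11143554045652+4306078895384=82310957214948
r22: T_22,4=4×181509070050+1742343625=727778623825; T_22,5=5×3791262568401+181509070050=19137821912055; T_22,6=6×26585679462804+3791262568401=163305339345225; T_22,7=7×82310957214948+26585679462804=602762379967440
Read S(22,4) = 727778623825, S(22,5) = 19137821912055, S(22,6) = 163305339345225, S(22,7) = 602762379967440.

727778623825, 19137821912055, 163305339345225, 602762379967440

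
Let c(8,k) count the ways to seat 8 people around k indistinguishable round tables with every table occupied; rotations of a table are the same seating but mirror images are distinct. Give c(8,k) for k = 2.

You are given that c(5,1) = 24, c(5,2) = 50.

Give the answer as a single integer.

13068

[6] T[6,1]:5*24+0=120 · T[6,2]:5*50+24=274
[7] T[7,1]:6*120+0=720 · T[7,2]:6*274+120=1764
[8] T[8,2]:7*1764+720=13068
Read c(8,2) = 13068.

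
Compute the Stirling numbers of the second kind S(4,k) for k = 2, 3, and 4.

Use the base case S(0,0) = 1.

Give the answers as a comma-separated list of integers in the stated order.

7, 6, 1

r1: T_1,1=1×0+1=1
r2: T_2,1=1×1+0=1; T_2,2=2×0+1=1
r3: T_3,1=1×1+0=1; T_3,2=2×1+1=3; T_3,3=3×0+1=1
r4: T_4,2=2×3+1=7; T_4,3=3×1+3=6; T_4,4=4×0+1=1
Read S(4,2) = 7, S(4,3) = 6, S(4,4) = 1.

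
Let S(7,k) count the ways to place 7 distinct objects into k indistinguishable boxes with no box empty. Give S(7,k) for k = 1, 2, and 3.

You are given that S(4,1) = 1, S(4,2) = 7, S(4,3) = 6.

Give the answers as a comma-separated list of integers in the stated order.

1, 63, 301

@5  (5,1):1·1+0→1, (5,2):7·2+1→15, (5,3):6·3+7→25
@6  (6,1):1·1+0→1, (6,2):15·2+1→31, (6,3):25·3+15→90
@7  (7,1):1·1+0→1, (7,2):31·2+1→63, (7,3):90·3+31→301
Read S(7,1) = 1, S(7,2) = 63, S(7,3) = 301.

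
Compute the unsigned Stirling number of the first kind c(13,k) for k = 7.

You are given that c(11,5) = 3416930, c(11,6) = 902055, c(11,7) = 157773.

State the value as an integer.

[12] T[12,6]:11*902055+3416930=13339535 · T[12,7]:11*157773+902055=2637558
[13] T[13,7]:12*2637558+13339535=44990231
Read c(13,7) = 44990231.

44990231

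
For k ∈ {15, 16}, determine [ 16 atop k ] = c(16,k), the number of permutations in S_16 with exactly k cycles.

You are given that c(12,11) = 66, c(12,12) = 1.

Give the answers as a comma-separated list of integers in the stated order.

120, 1

[13] T[13,12]:12*1+66=78 · T[13,13]:12*0+1=1
[14] T[14,13]:13*1+78=91 · T[14,14]:13*0+1=1
[15] T[15,14]:14*1+91=105 · T[15,15]:14*0+1=1
[16] T[16,15]:15*1+105=120 · T[16,16]:15*0+1=1
Read c(16,15) = 120, c(16,16) = 1.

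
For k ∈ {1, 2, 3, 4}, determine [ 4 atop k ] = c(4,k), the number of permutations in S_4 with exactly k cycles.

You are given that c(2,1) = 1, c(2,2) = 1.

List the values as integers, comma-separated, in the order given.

6, 11, 6, 1

i=3: T(3,1)=0+2·1=2 | T(3,2)=1+2·1=3 | T(3,3)=1+2·0=1
i=4: T(4,1)=0+3·2=6 | T(4,2)=2+3·3=11 | T(4,3)=3+3·1=6 | T(4,4)=1+3·0=1
Read c(4,1) = 6, c(4,2) = 11, c(4,3) = 6, c(4,4) = 1.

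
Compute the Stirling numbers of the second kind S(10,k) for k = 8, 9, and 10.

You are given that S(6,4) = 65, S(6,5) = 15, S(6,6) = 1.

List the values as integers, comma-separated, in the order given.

r7: T_7,5=5×15+65=140; T_7,6=6×1+15=21; T_7,7=7×0+1=1
r8: T_8,6=6×21+140=266; T_8,7=7×1+21=28; T_8,8=8×0+1=1
r9: T_9,7=7×28+266=462; T_9,8=8×1+28=36; T_9,9=9×0+1=1
r10: T_10,8=8×36+462=750; T_10,9=9×1+36=45; T_10,10=10×0+1=1
Read S(10,8) = 750, S(10,9) = 45, S(10,10) = 1.

750, 45, 1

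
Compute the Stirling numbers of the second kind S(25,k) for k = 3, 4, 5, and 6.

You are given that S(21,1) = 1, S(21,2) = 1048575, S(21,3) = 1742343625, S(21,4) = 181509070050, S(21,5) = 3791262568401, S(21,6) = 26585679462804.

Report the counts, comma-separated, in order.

141197991025, 46771289738810, 2436684974110751, 37026417000002430

r22: T_22,1=1×1+0=1; T_22,2=2×1048575+1=2097151; T_22,3=3×1742343625+1048575=5228079450; T_22,4=4×181509070050+1742343625=727778623825; T_22,5=5×3791262568401+181509070050=19137821912055; T_22,6=6×26585679462804+3791262568401=163305339345225
r23: T_23,1=1×1+0=1; T_23,2=2×2097151+1=4194303; T_23,3=3×5228079450+2097151=15686335501; T_23,4=4×727778623825+5228079450=2916342574750; T_23,5=5×19137821912055+727778623825=96416888184100; T_23,6=6×163305339345225+19137821912055=998969857983405
r24: T_24,2=2×4194303+1=8388607; T_24,3=3×15686335501+4194303=47063200806; T_24,4=4×2916342574750+15686335501=11681056634501; T_24,5=5×96416888184100+2916342574750=485000783495250; T_24,6=6×998969857983405+96416888184100=6090236036084530
r25: T_25,3=3×47063200806+8388607=141197991025; T_25,4=4×11681056634501+47063200806=46771289738810; T_25,5=5×485000783495250+11681056634501=2436684974110751; T_25,6=6×6090236036084530+485000783495250=37026417000002430
Read S(25,3) = 141197991025, S(25,4) = 46771289738810, S(25,5) = 2436684974110751, S(25,6) = 37026417000002430.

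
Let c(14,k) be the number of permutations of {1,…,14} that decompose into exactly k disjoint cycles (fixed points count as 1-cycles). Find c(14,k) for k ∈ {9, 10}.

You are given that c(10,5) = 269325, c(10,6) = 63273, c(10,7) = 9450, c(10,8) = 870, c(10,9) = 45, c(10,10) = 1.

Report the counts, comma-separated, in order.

16669653, 1474473

row 11: T[11][6]=10·63273+269325=902055  T[11][7]=10·9450+63273=157773  T[11][8]=10·870+9450=18150  T[11][9]=10·45+870=1320  T[11][10]=10·1+45=55
row 12: T[12][7]=11·157773+902055=2637558  T[12][8]=11·18150+157773=357423  T[12][9]=11·1320+18150=32670  T[12][10]=11·55+1320=1925
row 13: T[13][8]=12·357423+2637558=6926634  T[13][9]=12·32670+357423=749463  T[13][10]=12·1925+32670=55770
row 14: T[14][9]=13·749463+6926634=16669653  T[14][10]=13·55770+749463=1474473
Read c(14,9) = 16669653, c(14,10) = 1474473.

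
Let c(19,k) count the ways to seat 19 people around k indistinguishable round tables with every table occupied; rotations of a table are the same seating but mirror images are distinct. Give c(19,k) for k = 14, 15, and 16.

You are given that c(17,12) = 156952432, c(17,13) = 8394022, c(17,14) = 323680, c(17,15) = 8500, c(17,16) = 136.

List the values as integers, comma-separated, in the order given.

549789282, 22323822, 662796

row 18: T[18][13]=17·8394022+156952432=299650806  T[18][14]=17·323680+8394022=13896582  T[18][15]=17·8500+323680=468180  T[18][16]=17·136+8500=10812
row 19: T[19][14]=18·13896582+299650806=549789282  T[19][15]=18·468180+13896582=22323822  T[19][16]=18·10812+468180=662796
Read c(19,14) = 549789282, c(19,15) = 22323822, c(19,16) = 662796.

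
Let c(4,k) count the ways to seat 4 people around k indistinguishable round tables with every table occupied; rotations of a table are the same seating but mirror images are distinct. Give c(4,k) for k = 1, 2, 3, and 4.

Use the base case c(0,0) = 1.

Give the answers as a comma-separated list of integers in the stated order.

[1] T[1,1]:0*0+1=1
[2] T[2,1]:1*1+0=1 · T[2,2]:1*0+1=1
[3] T[3,1]:2*1+0=2 · T[3,2]:2*1+1=3 · T[3,3]:2*0+1=1
[4] T[4,1]:3*2+0=6 · T[4,2]:3*3+2=11 · T[4,3]:3*1+3=6 · T[4,4]:3*0+1=1
Read c(4,1) = 6, c(4,2) = 11, c(4,3) = 6, c(4,4) = 1.

6, 11, 6, 1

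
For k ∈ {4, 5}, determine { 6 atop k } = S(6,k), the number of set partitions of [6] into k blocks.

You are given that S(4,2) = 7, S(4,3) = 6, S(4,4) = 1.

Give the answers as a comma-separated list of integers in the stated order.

i=5: T(5,3)=7+3·6=25 | T(5,4)=6+4·1=10 | T(5,5)=1+5·0=1
i=6: T(6,4)=25+4·10=65 | T(6,5)=10+5·1=15
Read S(6,4) = 65, S(6,5) = 15.

65, 15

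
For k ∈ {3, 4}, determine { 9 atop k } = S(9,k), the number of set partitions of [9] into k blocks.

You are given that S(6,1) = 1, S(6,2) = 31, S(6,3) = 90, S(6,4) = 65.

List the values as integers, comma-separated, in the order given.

3025, 7770

i=7: T(7,1)=0+1·1=1 | T(7,2)=1+2·31=63 | T(7,3)=31+3·90=301 | T(7,4)=90+4·65=350
i=8: T(8,2)=1+2·63=127 | T(8,3)=63+3·301=966 | T(8,4)=301+4·350=1701
i=9: T(9,3)=127+3·966=3025 | T(9,4)=966+4·1701=7770
Read S(9,3) = 3025, S(9,4) = 7770.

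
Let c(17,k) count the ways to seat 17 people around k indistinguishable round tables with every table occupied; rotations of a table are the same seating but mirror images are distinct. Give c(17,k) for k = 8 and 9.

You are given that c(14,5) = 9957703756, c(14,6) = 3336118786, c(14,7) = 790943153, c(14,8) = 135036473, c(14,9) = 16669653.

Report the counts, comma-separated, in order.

r15: T_15,6=14×3336118786+9957703756=56663366760; T_15,7=14×790943153+3336118786=14409322928; T_15,8=14×135036473+790943153=2681453775; T_15,9=14×16669653+135036473=368411615
r16: T_16,7=15×14409322928+56663366760=272803210680; T_16,8=15×2681453775+14409322928=54631129553; T_16,9=15×368411615+2681453775=8207628000
r17: T_17,8=16×54631129553+272803210680=1146901283528; T_17,9=16×8207628000+54631129553=185953177553
Read c(17,8) = 1146901283528, c(17,9) = 185953177553.

1146901283528, 185953177553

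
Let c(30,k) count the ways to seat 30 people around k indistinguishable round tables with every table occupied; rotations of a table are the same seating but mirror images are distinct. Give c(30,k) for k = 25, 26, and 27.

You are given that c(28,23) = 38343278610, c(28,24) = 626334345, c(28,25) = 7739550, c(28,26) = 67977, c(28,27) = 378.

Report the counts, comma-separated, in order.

80328850875, 1122686019, 11921175

r29: T_29,24=28×626334345+38343278610=55880640270; T_29,25=28×7739550+626334345=843041745; T_29,26=28×67977+7739550=9642906; T_29,27=28×378+67977=78561
r30: T_30,25=29×843041745+55880640270=80328850875; T_30,26=29×9642906+843041745=1122686019; T_30,27=29×78561+9642906=11921175
Read c(30,25) = 80328850875, c(30,26) = 1122686019, c(30,27) = 11921175.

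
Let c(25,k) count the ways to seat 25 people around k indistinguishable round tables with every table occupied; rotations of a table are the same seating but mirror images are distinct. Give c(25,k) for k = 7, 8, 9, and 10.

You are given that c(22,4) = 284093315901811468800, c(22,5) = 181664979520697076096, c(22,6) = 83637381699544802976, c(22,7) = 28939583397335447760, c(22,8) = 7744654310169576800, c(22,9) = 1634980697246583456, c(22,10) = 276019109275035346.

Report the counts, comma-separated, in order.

row 23: T[23][5]=22·181664979520697076096+284093315901811468800=4280722865357147142912  T[23][6]=22·83637381699544802976+181664979520697076096=2021687376910682741568  T[23][7]=22·28939583397335447760+83637381699544802976=720308216440924653696  T[23][8]=22·7744654310169576800+28939583397335447760=199321978221066137360  T[23][9]=22·1634980697246583456+7744654310169576800=43714229649594412832  T[23][10]=22·276019109275035346+1634980697246583456=7707401101297361068
row 24: T[24][6]=23·2021687376910682741568+4280722865357147142912=50779532534302850198976  T[24][7]=23·720308216440924653696+2021687376910682741568=18588776355051949776576  T[24][8]=23·199321978221066137360+720308216440924653696=5304713715525445812976  T[24][9]=23·43714229649594412832+199321978221066137360=1204749260161737632496  T[24][10]=23·7707401101297361068+43714229649594412832=220984454979433717396
row 25: T[25][7]=24·18588776355051949776576+50779532534302850198976=496910165055549644836800  T[25][8]=24·5304713715525445812976+18588776355051949776576=145901905527662649288000  T[25][9]=24·1204749260161737632496+5304713715525445812976=34218695959407148992880  T[25][10]=24·220984454979433717396+1204749260161737632496=6508376179668146850000
Read c(25,7) = 496910165055549644836800, c(25,8) = 145901905527662649288000, c(25,9) = 34218695959407148992880, c(25,10) = 6508376179668146850000.

496910165055549644836800, 145901905527662649288000, 34218695959407148992880, 6508376179668146850000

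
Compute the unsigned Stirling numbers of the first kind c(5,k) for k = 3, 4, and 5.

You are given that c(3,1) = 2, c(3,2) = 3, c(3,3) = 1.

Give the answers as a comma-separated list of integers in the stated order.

r4: T_4,2=3×3+2=11; T_4,3=3×1+3=6; T_4,4=3×0+1=1
r5: T_5,3=4×6+11=35; T_5,4=4×1+6=10; T_5,5=4×0+1=1
Read c(5,3) = 35, c(5,4) = 10, c(5,5) = 1.

35, 10, 1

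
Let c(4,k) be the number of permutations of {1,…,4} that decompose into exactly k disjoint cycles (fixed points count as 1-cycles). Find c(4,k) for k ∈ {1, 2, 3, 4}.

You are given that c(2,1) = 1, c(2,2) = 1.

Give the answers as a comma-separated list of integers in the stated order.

r3: T_3,1=2×1+0=2; T_3,2=2×1+1=3; T_3,3=2×0+1=1
r4: T_4,1=3×2+0=6; T_4,2=3×3+2=11; T_4,3=3×1+3=6; T_4,4=3×0+1=1
Read c(4,1) = 6, c(4,2) = 11, c(4,3) = 6, c(4,4) = 1.

6, 11, 6, 1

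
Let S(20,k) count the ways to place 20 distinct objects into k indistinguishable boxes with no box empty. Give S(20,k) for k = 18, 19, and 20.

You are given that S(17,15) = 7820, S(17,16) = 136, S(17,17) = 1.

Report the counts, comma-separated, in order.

15675, 190, 1

i=18: T(18,16)=7820+16·136=9996 | T(18,17)=136+17·1=153 | T(18,18)=1+18·0=1
i=19: T(19,17)=9996+17·153=12597 | T(19,18)=153+18·1=171 | T(19,19)=1+19·0=1
i=20: T(20,18)=12597+18·171=15675 | T(20,19)=171+19·1=190 | T(20,20)=1+20·0=1
Read S(20,18) = 15675, S(20,19) = 190, S(20,20) = 1.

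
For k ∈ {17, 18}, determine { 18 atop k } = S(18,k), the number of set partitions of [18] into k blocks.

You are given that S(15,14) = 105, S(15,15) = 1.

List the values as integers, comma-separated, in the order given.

i=16: T(16,15)=105+15·1=120 | T(16,16)=1+16·0=1
i=17: T(17,16)=120+16·1=136 | T(17,17)=1+17·0=1
i=18: T(18,17)=136+17·1=153 | T(18,18)=1+18·0=1
Read S(18,17) = 153, S(18,18) = 1.

153, 1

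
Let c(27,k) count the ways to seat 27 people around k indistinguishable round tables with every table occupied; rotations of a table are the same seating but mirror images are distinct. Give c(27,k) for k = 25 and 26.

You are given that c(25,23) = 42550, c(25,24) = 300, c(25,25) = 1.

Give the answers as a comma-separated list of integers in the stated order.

i=26: T(26,24)=42550+25·300=50050 | T(26,25)=300+25·1=325 | T(26,26)=1+25·0=1
i=27: T(27,25)=50050+26·325=58500 | T(27,26)=325+26·1=351
Read c(27,25) = 58500, c(27,26) = 351.

58500, 351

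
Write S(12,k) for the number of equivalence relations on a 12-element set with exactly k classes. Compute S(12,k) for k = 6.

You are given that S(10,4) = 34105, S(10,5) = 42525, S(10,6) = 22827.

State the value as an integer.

row 11: T[11][5]=5·42525+34105=246730  T[11][6]=6·22827+42525=179487
row 12: T[12][6]=6·179487+246730=1323652
Read S(12,6) = 1323652.

1323652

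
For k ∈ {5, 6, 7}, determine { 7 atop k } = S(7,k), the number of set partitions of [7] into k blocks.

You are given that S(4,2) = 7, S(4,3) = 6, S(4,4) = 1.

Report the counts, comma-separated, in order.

i=5: T(5,3)=7+3·6=25 | T(5,4)=6+4·1=10 | T(5,5)=1+5·0=1
i=6: T(6,4)=25+4·10=65 | T(6,5)=10+5·1=15 | T(6,6)=1+6·0=1
i=7: T(7,5)=65+5·15=140 | T(7,6)=15+6·1=21 | T(7,7)=1+7·0=1
Read S(7,5) = 140, S(7,6) = 21, S(7,7) = 1.

140, 21, 1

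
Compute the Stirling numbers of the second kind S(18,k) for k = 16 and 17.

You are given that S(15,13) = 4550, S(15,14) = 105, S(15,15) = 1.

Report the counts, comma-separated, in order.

9996, 153

r16: T_16,14=14×105+4550=6020; T_16,15=15×1+105=120; T_16,16=16×0+1=1
r17: T_17,15=15×120+6020=7820; T_17,16=16×1+120=136; T_17,17=17×0+1=1
r18: T_18,16=16×136+7820=9996; T_18,17=17×1+136=153
Read S(18,16) = 9996, S(18,17) = 153.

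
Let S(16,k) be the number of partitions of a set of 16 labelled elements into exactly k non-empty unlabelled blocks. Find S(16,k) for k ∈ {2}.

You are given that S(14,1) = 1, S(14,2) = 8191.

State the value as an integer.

r15: T_15,1=1×1+0=1; T_15,2=2×8191+1=16383
r16: T_16,2=2×16383+1=32767
Read S(16,2) = 32767.

32767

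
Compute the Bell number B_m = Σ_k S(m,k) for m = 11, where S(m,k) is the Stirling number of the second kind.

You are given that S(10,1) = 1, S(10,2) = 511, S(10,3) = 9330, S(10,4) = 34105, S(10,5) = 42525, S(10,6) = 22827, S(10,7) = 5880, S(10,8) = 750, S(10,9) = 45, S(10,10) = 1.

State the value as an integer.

i=11: T(11,1)=0+1·1=1 | T(11,2)=1+2·511=1023 | T(11,3)=511+3·9330=28501 | T(11,4)=9330+4·34105=145750 | T(11,5)=34105+5·42525=246730 | T(11,6)=42525+6·22827=179487 | T(11,7)=22827+7·5880=63987 | T(11,8)=5880+8·750=11880 | T(11,9)=750+9·45=1155 | T(11,10)=45+10·1=55 | T(11,11)=1+11·0=1
B_11 = ΣS(11,k) = 1+1023+28501+145750+246730+179487+63987+11880+1155+55+1 = 678570

678570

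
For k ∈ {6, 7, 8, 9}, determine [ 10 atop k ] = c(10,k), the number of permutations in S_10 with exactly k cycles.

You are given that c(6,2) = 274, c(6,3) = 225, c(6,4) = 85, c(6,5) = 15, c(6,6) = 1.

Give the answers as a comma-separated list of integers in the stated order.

@7  (7,3):225·6+274→1624, (7,4):85·6+225→735, (7,5):15·6+85→175, (7,6):1·6+15→21, (7,7):0·6+1→1
@8  (8,4):735·7+1624→6769, (8,5):175·7+735→1960, (8,6):21·7+175→322, (8,7):1·7+21→28, (8,8):0·7+1→1
@9  (9,5):1960·8+6769→22449, (9,6):322·8+1960→4536, (9,7):28·8+322→546, (9,8):1·8+28→36, (9,9):0·8+1→1
@10  (10,6):4536·9+22449→63273, (10,7):546·9+4536→9450, (10,8):36·9+546→870, (10,9):1·9+36→45
Read c(10,6) = 63273, c(10,7) = 9450, c(10,8) = 870, c(10,9) = 45.

63273, 9450, 870, 45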